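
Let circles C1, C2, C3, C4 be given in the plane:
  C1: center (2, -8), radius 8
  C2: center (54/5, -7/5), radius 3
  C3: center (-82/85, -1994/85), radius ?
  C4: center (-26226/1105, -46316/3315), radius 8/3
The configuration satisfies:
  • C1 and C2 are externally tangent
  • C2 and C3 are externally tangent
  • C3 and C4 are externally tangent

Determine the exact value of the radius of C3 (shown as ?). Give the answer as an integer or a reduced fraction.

22

1. [ext C2·C3]  r_C3² + 6r_C3 − 616 = 0  ⇒  r_C3 = 22 (r>0 drops 1)
2. [ext C3·C4]  r_C3² + (16/3)r_C3 − 1804/3 = 0  ⇒  r_C3 = 22 (r>0 drops 1)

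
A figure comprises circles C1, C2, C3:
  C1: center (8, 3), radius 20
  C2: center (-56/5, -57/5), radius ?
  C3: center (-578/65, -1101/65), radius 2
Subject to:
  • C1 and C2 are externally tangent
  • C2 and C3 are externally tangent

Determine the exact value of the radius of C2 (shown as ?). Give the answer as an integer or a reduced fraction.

1. [ext C1·C2]  r_C2² + 40r_C2 − 176 = 0  ⇒  r_C2 = 4 (r>0 drops 1)
2. [ext C2·C3]  r_C2² + 4r_C2 − 32 = 0  ⇒  r_C2 = 4 (r>0 drops 1)

4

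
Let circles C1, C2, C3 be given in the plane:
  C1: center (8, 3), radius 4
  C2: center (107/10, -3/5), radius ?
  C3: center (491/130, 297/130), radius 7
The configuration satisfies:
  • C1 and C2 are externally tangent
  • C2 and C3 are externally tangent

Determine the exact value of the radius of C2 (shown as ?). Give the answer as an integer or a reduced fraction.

1/2

1. [ext C1·C2]  r_C2² + 8r_C2 − 17/4 = 0  ⇒  r_C2 = 1/2 (r>0 drops 1)
2. [ext C2·C3]  r_C2² + 14r_C2 − 29/4 = 0  ⇒  r_C2 = 1/2 (r>0 drops 1)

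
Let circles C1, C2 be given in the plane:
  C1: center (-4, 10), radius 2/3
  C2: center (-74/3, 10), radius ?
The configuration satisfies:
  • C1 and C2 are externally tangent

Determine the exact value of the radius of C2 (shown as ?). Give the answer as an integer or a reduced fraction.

20

1. [ext C1·C2]  r_C2² + (4/3)r_C2 − 1280/3 = 0  ⇒  r_C2 = 20 (r>0 drops 1)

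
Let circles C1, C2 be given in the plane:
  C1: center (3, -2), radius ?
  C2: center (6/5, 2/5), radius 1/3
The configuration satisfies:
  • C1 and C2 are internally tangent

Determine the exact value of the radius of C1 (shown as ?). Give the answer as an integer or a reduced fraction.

10/3

1. [int C1,C2]  r_C1² − (2/3)r_C1 − 80/9 = 0  ⇒  r_C1 = 10/3 (r>0 drops 1)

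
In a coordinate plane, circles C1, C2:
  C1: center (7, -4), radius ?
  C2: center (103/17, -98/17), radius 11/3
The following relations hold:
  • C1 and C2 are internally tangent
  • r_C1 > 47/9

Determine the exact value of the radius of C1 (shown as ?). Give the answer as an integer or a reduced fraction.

1. [int C1,C2]  r_C1² − (22/3)r_C1 + 85/9 = 0  ⇒  r_C1 = 5/3 or 17/3
2. given r_C1 > 47/9: keep 17/3

17/3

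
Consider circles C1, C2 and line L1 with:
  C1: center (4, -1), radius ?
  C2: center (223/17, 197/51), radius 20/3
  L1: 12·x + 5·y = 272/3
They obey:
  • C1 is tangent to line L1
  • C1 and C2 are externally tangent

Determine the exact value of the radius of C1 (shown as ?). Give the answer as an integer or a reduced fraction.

1. [C1‖L1]  r_C1² − 121/9 = 0  ⇒  r_C1 = 11/3 (r>0 drops 1)
2. [ext C1·C2]  r_C1² + (40/3)r_C1 − 187/3 = 0  ⇒  r_C1 = 11/3 (r>0 drops 1)

11/3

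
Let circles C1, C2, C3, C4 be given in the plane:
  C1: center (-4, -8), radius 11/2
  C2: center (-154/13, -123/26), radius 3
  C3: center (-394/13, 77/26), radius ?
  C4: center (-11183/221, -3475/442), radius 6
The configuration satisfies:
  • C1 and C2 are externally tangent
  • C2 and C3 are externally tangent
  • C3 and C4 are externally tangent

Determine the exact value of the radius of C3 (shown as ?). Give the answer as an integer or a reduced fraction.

1. [ext C2·C3]  r_C3² + 6r_C3 − 391 = 0  ⇒  r_C3 = 17 (r>0 drops 1)
2. [ext C3·C4]  r_C3² + 12r_C3 − 493 = 0  ⇒  r_C3 = 17 (r>0 drops 1)

17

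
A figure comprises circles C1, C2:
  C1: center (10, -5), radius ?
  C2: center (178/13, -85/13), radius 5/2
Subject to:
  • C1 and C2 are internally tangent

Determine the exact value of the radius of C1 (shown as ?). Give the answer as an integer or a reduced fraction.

1. [int C1,C2]  r_C1² − 5r_C1 − 39/4 = 0  ⇒  r_C1 = 13/2 (r>0 drops 1)

13/2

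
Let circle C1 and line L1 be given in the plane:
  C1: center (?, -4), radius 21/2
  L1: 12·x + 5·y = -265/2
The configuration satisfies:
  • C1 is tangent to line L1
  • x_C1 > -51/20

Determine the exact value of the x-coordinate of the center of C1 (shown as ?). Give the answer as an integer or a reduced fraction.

1. [C1‖L1]  x_C1² + (75/4)x_C1 − 83/2 = 0  ⇒  x_C1 = -83/4 or 2
2. given x_C1 > -51/20: keep 2

2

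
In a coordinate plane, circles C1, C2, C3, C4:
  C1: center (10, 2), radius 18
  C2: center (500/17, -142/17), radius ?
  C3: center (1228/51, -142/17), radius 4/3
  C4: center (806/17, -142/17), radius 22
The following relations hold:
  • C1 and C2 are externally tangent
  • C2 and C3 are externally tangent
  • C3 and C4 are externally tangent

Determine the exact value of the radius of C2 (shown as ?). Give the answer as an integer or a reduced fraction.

1. [ext C1·C2]  r_C2² + 36r_C2 − 160 = 0  ⇒  r_C2 = 4 (r>0 drops 1)
2. [ext C2·C3]  r_C2² + (8/3)r_C2 − 80/3 = 0  ⇒  r_C2 = 4 (r>0 drops 1)

4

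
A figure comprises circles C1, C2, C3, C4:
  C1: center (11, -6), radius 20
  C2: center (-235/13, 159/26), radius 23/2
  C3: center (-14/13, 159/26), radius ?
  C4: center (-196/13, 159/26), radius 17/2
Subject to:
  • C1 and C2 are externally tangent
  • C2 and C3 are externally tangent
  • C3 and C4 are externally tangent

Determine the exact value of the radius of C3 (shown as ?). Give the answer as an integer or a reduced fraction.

1. [ext C2·C3]  r_C3² + 23r_C3 − 627/4 = 0  ⇒  r_C3 = 11/2 (r>0 drops 1)
2. [ext C3·C4]  r_C3² + 17r_C3 − 495/4 = 0  ⇒  r_C3 = 11/2 (r>0 drops 1)

11/2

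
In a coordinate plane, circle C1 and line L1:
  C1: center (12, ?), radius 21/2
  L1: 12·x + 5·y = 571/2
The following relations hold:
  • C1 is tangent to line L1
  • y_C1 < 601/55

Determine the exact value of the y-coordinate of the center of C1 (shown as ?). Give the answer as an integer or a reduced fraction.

1

1. [C1‖L1]  y_C1² − (283/5)y_C1 + 278/5 = 0  ⇒  y_C1 = 1 or 278/5
2. given y_C1 < 601/55: keep 1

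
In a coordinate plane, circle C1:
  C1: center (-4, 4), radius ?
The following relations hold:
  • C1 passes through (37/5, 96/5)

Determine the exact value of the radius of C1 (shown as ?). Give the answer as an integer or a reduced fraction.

19

1. [C1∋P]  r_C1² − 361 = 0  ⇒  r_C1 = 19 (r>0 drops 1)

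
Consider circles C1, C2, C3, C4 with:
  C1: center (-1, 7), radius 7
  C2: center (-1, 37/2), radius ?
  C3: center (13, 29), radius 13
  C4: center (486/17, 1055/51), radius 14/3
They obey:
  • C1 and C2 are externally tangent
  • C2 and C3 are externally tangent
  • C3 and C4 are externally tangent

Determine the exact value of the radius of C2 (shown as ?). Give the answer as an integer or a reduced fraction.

9/2

1. [ext C1·C2]  r_C2² + 14r_C2 − 333/4 = 0  ⇒  r_C2 = 9/2 (r>0 drops 1)
2. [ext C2·C3]  r_C2² + 26r_C2 − 549/4 = 0  ⇒  r_C2 = 9/2 (r>0 drops 1)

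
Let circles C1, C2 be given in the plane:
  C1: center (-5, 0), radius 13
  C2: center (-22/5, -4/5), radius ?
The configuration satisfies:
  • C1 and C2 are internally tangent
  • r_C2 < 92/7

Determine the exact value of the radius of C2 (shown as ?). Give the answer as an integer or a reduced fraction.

1. [int C1,C2]  r_C2² − 26r_C2 + 168 = 0  ⇒  r_C2 = 12 or 14
2. given r_C2 < 92/7: keep 12

12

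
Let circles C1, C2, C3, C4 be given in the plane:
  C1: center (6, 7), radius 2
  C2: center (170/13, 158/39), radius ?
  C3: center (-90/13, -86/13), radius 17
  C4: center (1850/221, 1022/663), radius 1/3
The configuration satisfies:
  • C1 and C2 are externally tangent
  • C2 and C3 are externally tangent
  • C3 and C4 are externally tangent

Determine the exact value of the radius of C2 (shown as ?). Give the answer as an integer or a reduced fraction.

1. [ext C1·C2]  r_C2² + 4r_C2 − 493/9 = 0  ⇒  r_C2 = 17/3 (r>0 drops 1)
2. [ext C2·C3]  r_C2² + 34r_C2 − 2023/9 = 0  ⇒  r_C2 = 17/3 (r>0 drops 1)

17/3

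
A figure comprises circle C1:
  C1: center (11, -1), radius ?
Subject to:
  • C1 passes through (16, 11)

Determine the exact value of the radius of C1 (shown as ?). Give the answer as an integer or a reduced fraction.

1. [C1∋P]  r_C1² − 169 = 0  ⇒  r_C1 = 13 (r>0 drops 1)

13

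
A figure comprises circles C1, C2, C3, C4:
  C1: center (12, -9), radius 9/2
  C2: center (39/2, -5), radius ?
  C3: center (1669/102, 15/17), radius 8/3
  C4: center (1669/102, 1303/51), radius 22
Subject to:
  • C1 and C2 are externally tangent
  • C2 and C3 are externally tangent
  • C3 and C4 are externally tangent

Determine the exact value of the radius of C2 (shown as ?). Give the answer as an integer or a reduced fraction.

1. [ext C1·C2]  r_C2² + 9r_C2 − 52 = 0  ⇒  r_C2 = 4 (r>0 drops 1)
2. [ext C2·C3]  r_C2² + (16/3)r_C2 − 112/3 = 0  ⇒  r_C2 = 4 (r>0 drops 1)

4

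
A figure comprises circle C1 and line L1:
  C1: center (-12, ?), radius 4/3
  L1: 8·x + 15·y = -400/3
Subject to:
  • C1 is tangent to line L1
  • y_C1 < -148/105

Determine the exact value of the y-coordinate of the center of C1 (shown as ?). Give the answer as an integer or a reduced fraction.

-4

1. [C1‖L1]  y_C1² + (224/45)y_C1 + 176/45 = 0  ⇒  y_C1 = -4 or -44/45
2. given y_C1 < -148/105: keep -4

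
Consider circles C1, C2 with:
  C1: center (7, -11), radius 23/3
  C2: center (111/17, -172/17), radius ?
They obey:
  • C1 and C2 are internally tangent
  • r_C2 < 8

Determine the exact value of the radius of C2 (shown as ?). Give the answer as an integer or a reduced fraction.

1. [int C1,C2]  r_C2² − (46/3)r_C2 + 520/9 = 0  ⇒  r_C2 = 20/3 or 26/3
2. given r_C2 < 8: keep 20/3

20/3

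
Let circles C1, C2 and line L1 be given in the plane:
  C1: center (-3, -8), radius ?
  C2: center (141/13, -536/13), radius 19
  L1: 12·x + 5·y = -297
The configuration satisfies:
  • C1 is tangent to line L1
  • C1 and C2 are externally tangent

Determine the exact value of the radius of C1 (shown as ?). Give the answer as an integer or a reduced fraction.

17

1. [C1‖L1]  r_C1² − 289 = 0  ⇒  r_C1 = 17 (r>0 drops 1)
2. [ext C1·C2]  r_C1² + 38r_C1 − 935 = 0  ⇒  r_C1 = 17 (r>0 drops 1)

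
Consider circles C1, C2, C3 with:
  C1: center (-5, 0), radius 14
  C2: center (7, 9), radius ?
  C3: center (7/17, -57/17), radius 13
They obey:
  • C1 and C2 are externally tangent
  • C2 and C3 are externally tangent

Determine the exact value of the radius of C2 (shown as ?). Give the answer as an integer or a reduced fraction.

1

1. [ext C1·C2]  r_C2² + 28r_C2 − 29 = 0  ⇒  r_C2 = 1 (r>0 drops 1)
2. [ext C2·C3]  r_C2² + 26r_C2 − 27 = 0  ⇒  r_C2 = 1 (r>0 drops 1)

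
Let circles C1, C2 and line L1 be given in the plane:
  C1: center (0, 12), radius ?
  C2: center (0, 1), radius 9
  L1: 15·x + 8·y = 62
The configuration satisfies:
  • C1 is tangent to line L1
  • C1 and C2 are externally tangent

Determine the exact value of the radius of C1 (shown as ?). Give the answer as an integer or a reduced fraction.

1. [C1‖L1]  r_C1² − 4 = 0  ⇒  r_C1 = 2 (r>0 drops 1)
2. [ext C1·C2]  r_C1² + 18r_C1 − 40 = 0  ⇒  r_C1 = 2 (r>0 drops 1)

2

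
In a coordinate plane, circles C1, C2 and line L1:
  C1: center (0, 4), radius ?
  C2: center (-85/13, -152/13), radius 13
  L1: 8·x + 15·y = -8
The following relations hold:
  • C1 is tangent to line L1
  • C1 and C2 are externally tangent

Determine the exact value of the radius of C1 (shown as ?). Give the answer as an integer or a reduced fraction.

4

1. [C1‖L1]  r_C1² − 16 = 0  ⇒  r_C1 = 4 (r>0 drops 1)
2. [ext C1·C2]  r_C1² + 26r_C1 − 120 = 0  ⇒  r_C1 = 4 (r>0 drops 1)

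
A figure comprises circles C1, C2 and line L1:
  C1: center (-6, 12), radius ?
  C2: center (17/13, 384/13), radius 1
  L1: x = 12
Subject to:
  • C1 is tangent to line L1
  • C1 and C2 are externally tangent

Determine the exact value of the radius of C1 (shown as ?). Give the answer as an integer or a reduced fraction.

1. [C1‖L1]  r_C1² − 324 = 0  ⇒  r_C1 = 18 (r>0 drops 1)
2. [ext C1·C2]  r_C1² + 2r_C1 − 360 = 0  ⇒  r_C1 = 18 (r>0 drops 1)

18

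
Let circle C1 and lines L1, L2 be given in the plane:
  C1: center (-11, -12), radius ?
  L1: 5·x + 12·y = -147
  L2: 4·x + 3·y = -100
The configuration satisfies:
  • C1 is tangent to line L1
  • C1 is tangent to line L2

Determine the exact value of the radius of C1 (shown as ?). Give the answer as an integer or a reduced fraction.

1. [C1‖L1]  r_C1² − 16 = 0  ⇒  r_C1 = 4 (r>0 drops 1)
2. [C1‖L2]  r_C1² − 16 = 0  ⇒  r_C1 = 4 (r>0 drops 1)

4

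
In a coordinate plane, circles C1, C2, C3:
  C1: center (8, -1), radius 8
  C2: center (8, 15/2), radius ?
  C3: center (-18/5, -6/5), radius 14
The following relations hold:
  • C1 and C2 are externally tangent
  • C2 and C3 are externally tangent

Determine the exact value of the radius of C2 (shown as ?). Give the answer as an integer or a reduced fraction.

1/2

1. [ext C1·C2]  r_C2² + 16r_C2 − 33/4 = 0  ⇒  r_C2 = 1/2 (r>0 drops 1)
2. [ext C2·C3]  r_C2² + 28r_C2 − 57/4 = 0  ⇒  r_C2 = 1/2 (r>0 drops 1)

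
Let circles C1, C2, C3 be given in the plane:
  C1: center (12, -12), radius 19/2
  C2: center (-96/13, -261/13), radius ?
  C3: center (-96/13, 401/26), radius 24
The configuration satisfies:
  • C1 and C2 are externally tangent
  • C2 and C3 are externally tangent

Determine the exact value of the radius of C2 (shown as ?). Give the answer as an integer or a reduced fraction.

1. [ext C1·C2]  r_C2² + 19r_C2 − 1403/4 = 0  ⇒  r_C2 = 23/2 (r>0 drops 1)
2. [ext C2·C3]  r_C2² + 48r_C2 − 2737/4 = 0  ⇒  r_C2 = 23/2 (r>0 drops 1)

23/2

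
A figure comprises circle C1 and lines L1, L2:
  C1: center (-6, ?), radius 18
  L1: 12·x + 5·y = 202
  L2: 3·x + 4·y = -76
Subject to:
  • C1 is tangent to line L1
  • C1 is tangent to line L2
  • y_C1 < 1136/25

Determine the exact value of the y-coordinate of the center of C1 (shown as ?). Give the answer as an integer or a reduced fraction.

1. [C1‖L1]  y_C1² − (548/5)y_C1 + 4064/5 = 0  ⇒  y_C1 = 8 or 508/5
2. [C1‖L2]  y_C1² + 29y_C1 − 296 = 0  ⇒  y_C1 = -37 or 8

8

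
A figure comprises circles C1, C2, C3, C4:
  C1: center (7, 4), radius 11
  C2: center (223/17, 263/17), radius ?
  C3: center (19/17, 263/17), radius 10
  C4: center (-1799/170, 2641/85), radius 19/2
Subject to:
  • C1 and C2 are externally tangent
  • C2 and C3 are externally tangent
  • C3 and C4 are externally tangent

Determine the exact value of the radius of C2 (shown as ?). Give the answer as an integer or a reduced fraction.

2

1. [ext C1·C2]  r_C2² + 22r_C2 − 48 = 0  ⇒  r_C2 = 2 (r>0 drops 1)
2. [ext C2·C3]  r_C2² + 20r_C2 − 44 = 0  ⇒  r_C2 = 2 (r>0 drops 1)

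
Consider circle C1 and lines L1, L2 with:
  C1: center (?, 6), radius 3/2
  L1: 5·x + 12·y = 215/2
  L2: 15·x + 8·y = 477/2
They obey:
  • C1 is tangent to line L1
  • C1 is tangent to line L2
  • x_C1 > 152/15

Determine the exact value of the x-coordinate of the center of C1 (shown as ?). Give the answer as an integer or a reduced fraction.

1. [C1‖L1]  x_C1² − (71/5)x_C1 + 176/5 = 0  ⇒  x_C1 = 16/5 or 11
2. [C1‖L2]  x_C1² − (127/5)x_C1 + 792/5 = 0  ⇒  x_C1 = 11 or 72/5

11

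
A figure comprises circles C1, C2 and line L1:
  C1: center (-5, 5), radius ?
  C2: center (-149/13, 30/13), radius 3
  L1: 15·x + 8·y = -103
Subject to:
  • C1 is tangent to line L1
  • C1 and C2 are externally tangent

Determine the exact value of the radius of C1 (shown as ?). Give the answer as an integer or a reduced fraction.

4

1. [C1‖L1]  r_C1² − 16 = 0  ⇒  r_C1 = 4 (r>0 drops 1)
2. [ext C1·C2]  r_C1² + 6r_C1 − 40 = 0  ⇒  r_C1 = 4 (r>0 drops 1)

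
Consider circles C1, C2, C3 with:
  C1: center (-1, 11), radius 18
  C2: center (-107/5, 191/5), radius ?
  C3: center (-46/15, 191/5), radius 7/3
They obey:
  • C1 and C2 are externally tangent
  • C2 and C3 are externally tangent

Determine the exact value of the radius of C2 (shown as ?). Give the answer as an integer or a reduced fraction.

16

1. [ext C1·C2]  r_C2² + 36r_C2 − 832 = 0  ⇒  r_C2 = 16 (r>0 drops 1)
2. [ext C2·C3]  r_C2² + (14/3)r_C2 − 992/3 = 0  ⇒  r_C2 = 16 (r>0 drops 1)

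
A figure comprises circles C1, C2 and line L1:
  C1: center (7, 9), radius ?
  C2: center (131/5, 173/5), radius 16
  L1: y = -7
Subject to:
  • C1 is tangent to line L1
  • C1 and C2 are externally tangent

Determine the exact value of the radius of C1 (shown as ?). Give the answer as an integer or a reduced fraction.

1. [C1‖L1]  r_C1² − 256 = 0  ⇒  r_C1 = 16 (r>0 drops 1)
2. [ext C1·C2]  r_C1² + 32r_C1 − 768 = 0  ⇒  r_C1 = 16 (r>0 drops 1)

16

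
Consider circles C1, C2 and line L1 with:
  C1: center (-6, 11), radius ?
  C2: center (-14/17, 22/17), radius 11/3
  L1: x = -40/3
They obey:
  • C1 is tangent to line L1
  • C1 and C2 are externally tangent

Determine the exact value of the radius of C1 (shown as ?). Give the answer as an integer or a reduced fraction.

1. [C1‖L1]  r_C1² − 484/9 = 0  ⇒  r_C1 = 22/3 (r>0 drops 1)
2. [ext C1·C2]  r_C1² + (22/3)r_C1 − 968/9 = 0  ⇒  r_C1 = 22/3 (r>0 drops 1)

22/3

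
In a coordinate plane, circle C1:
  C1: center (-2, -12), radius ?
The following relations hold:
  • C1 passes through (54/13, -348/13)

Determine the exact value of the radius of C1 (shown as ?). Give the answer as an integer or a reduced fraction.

16

1. [C1∋P]  r_C1² − 256 = 0  ⇒  r_C1 = 16 (r>0 drops 1)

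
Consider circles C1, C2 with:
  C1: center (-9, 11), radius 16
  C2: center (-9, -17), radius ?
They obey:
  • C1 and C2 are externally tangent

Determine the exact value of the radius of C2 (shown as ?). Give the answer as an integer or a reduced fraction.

12

1. [ext C1·C2]  r_C2² + 32r_C2 − 528 = 0  ⇒  r_C2 = 12 (r>0 drops 1)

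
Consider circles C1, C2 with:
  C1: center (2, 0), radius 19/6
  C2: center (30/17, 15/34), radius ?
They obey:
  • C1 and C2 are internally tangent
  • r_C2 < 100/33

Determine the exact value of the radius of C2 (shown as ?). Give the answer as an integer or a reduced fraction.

8/3

1. [int C1,C2]  r_C2² − (19/3)r_C2 + 88/9 = 0  ⇒  r_C2 = 8/3 or 11/3
2. given r_C2 < 100/33: keep 8/3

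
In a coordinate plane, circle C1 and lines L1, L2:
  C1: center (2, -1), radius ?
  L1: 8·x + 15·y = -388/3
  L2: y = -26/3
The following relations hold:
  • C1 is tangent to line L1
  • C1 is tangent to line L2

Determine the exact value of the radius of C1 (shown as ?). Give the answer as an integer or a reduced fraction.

23/3

1. [C1‖L1]  r_C1² − 529/9 = 0  ⇒  r_C1 = 23/3 (r>0 drops 1)
2. [C1‖L2]  r_C1² − 529/9 = 0  ⇒  r_C1 = 23/3 (r>0 drops 1)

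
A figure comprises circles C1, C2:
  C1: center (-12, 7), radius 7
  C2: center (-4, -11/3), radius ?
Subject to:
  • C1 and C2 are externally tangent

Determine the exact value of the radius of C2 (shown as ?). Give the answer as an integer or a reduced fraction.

19/3

1. [ext C1·C2]  r_C2² + 14r_C2 − 1159/9 = 0  ⇒  r_C2 = 19/3 (r>0 drops 1)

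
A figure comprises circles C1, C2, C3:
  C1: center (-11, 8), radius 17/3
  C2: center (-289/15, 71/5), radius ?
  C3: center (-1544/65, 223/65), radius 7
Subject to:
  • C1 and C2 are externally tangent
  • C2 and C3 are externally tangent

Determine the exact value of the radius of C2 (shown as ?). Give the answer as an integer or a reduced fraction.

14/3

1. [ext C1·C2]  r_C2² + (34/3)r_C2 − 224/3 = 0  ⇒  r_C2 = 14/3 (r>0 drops 1)
2. [ext C2·C3]  r_C2² + 14r_C2 − 784/9 = 0  ⇒  r_C2 = 14/3 (r>0 drops 1)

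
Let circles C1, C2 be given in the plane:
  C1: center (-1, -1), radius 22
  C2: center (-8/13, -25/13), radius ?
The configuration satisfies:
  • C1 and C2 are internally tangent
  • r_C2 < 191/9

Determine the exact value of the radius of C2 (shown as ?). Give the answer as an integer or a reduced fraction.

21

1. [int C1,C2]  r_C2² − 44r_C2 + 483 = 0  ⇒  r_C2 = 21 or 23
2. given r_C2 < 191/9: keep 21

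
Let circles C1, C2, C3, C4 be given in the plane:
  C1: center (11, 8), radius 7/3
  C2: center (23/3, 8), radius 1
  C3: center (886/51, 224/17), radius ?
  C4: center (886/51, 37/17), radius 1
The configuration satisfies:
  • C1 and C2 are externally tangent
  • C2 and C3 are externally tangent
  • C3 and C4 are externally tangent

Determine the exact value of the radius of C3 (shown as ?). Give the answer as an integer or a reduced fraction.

10

1. [ext C2·C3]  r_C3² + 2r_C3 − 120 = 0  ⇒  r_C3 = 10 (r>0 drops 1)
2. [ext C3·C4]  r_C3² + 2r_C3 − 120 = 0  ⇒  r_C3 = 10 (r>0 drops 1)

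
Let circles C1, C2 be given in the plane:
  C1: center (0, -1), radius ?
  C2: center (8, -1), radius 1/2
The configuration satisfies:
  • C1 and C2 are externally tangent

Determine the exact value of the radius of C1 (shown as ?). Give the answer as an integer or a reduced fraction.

1. [ext C1·C2]  r_C1² + 1r_C1 − 255/4 = 0  ⇒  r_C1 = 15/2 (r>0 drops 1)

15/2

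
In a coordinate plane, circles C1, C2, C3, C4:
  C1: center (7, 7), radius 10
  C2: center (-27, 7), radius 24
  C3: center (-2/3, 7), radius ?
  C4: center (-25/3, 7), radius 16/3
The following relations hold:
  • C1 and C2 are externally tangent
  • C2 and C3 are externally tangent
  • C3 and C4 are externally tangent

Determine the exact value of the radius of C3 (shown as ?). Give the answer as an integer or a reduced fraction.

1. [ext C2·C3]  r_C3² + 48r_C3 − 1057/9 = 0  ⇒  r_C3 = 7/3 (r>0 drops 1)
2. [ext C3·C4]  r_C3² + (32/3)r_C3 − 91/3 = 0  ⇒  r_C3 = 7/3 (r>0 drops 1)

7/3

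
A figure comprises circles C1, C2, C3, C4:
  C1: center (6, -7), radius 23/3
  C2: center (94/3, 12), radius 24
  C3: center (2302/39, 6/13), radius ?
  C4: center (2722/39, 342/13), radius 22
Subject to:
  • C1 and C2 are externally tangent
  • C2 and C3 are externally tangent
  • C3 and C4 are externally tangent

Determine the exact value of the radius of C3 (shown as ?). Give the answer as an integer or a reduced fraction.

1. [ext C2·C3]  r_C3² + 48r_C3 − 324 = 0  ⇒  r_C3 = 6 (r>0 drops 1)
2. [ext C3·C4]  r_C3² + 44r_C3 − 300 = 0  ⇒  r_C3 = 6 (r>0 drops 1)

6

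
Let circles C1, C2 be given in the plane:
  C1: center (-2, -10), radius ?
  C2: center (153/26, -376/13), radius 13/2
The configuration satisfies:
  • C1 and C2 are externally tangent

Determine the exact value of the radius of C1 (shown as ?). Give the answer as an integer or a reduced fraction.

14

1. [ext C1·C2]  r_C1² + 13r_C1 − 378 = 0  ⇒  r_C1 = 14 (r>0 drops 1)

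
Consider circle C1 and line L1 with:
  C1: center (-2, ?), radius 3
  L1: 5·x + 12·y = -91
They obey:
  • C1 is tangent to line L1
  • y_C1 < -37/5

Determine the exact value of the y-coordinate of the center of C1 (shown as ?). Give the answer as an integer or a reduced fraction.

-10

1. [C1‖L1]  y_C1² + (27/2)y_C1 + 35 = 0  ⇒  y_C1 = -10 or -7/2
2. given y_C1 < -37/5: keep -10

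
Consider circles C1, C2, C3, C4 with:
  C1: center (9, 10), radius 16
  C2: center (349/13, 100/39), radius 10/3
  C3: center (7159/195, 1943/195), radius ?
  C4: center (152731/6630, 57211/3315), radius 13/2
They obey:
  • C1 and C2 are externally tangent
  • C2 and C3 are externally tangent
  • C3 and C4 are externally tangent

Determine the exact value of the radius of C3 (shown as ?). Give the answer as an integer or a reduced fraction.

1. [ext C2·C3]  r_C3² + (20/3)r_C3 − 141 = 0  ⇒  r_C3 = 9 (r>0 drops 1)
2. [ext C3·C4]  r_C3² + 13r_C3 − 198 = 0  ⇒  r_C3 = 9 (r>0 drops 1)

9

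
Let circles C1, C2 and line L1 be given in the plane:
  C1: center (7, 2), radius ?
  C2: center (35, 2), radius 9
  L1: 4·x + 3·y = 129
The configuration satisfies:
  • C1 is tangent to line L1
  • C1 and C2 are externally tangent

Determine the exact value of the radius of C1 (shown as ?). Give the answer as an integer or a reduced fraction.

1. [C1‖L1]  r_C1² − 361 = 0  ⇒  r_C1 = 19 (r>0 drops 1)
2. [ext C1·C2]  r_C1² + 18r_C1 − 703 = 0  ⇒  r_C1 = 19 (r>0 drops 1)

19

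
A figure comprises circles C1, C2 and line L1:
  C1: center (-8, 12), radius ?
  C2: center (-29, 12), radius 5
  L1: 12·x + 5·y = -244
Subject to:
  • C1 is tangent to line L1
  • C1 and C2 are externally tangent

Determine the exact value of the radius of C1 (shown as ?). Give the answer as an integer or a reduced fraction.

1. [C1‖L1]  r_C1² − 256 = 0  ⇒  r_C1 = 16 (r>0 drops 1)
2. [ext C1·C2]  r_C1² + 10r_C1 − 416 = 0  ⇒  r_C1 = 16 (r>0 drops 1)

16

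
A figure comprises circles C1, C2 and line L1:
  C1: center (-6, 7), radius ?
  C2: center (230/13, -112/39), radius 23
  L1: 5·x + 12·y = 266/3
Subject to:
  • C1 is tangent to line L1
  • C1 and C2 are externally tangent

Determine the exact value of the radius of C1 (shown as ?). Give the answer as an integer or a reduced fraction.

8/3

1. [C1‖L1]  r_C1² − 64/9 = 0  ⇒  r_C1 = 8/3 (r>0 drops 1)
2. [ext C1·C2]  r_C1² + 46r_C1 − 1168/9 = 0  ⇒  r_C1 = 8/3 (r>0 drops 1)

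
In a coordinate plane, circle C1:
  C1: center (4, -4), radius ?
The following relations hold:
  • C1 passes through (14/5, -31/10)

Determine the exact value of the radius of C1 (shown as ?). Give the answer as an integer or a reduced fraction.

3/2

1. [C1∋P]  r_C1² − 9/4 = 0  ⇒  r_C1 = 3/2 (r>0 drops 1)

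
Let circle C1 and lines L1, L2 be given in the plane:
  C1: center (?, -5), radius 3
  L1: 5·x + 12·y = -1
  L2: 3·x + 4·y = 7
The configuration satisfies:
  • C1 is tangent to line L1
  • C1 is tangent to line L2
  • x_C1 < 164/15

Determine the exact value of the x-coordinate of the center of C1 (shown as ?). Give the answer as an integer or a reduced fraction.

4

1. [C1‖L1]  x_C1² − (118/5)x_C1 + 392/5 = 0  ⇒  x_C1 = 4 or 98/5
2. [C1‖L2]  x_C1² − 18x_C1 + 56 = 0  ⇒  x_C1 = 4 or 14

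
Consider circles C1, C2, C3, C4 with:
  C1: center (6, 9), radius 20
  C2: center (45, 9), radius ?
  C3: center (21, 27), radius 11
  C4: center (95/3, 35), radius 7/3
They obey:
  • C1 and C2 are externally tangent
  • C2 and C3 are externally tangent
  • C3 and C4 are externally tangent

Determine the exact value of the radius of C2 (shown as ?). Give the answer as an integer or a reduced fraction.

1. [ext C1·C2]  r_C2² + 40r_C2 − 1121 = 0  ⇒  r_C2 = 19 (r>0 drops 1)
2. [ext C2·C3]  r_C2² + 22r_C2 − 779 = 0  ⇒  r_C2 = 19 (r>0 drops 1)

19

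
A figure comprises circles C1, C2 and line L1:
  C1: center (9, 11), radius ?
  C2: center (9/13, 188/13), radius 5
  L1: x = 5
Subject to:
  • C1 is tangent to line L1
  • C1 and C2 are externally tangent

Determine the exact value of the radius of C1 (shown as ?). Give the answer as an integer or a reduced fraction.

1. [C1‖L1]  r_C1² − 16 = 0  ⇒  r_C1 = 4 (r>0 drops 1)
2. [ext C1·C2]  r_C1² + 10r_C1 − 56 = 0  ⇒  r_C1 = 4 (r>0 drops 1)

4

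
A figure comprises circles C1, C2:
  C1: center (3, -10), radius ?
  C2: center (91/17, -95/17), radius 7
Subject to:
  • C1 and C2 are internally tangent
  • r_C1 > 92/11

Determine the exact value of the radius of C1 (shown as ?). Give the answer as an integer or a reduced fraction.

12

1. [int C1,C2]  r_C1² − 14r_C1 + 24 = 0  ⇒  r_C1 = 2 or 12
2. given r_C1 > 92/11: keep 12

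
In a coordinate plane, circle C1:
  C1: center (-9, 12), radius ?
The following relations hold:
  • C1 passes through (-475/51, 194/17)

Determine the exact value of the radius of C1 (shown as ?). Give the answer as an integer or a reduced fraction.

2/3

1. [C1∋P]  r_C1² − 4/9 = 0  ⇒  r_C1 = 2/3 (r>0 drops 1)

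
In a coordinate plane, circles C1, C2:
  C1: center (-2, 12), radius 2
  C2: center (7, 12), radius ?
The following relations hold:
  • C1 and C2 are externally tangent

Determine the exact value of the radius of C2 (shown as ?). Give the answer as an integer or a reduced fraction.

7

1. [ext C1·C2]  r_C2² + 4r_C2 − 77 = 0  ⇒  r_C2 = 7 (r>0 drops 1)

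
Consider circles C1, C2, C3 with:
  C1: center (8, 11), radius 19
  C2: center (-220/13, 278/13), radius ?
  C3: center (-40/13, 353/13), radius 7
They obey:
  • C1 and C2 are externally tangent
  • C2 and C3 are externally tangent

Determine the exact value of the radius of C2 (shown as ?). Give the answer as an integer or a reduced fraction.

8

1. [ext C1·C2]  r_C2² + 38r_C2 − 368 = 0  ⇒  r_C2 = 8 (r>0 drops 1)
2. [ext C2·C3]  r_C2² + 14r_C2 − 176 = 0  ⇒  r_C2 = 8 (r>0 drops 1)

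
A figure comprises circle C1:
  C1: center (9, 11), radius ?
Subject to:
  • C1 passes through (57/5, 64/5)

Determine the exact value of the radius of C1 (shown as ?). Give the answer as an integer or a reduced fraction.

3

1. [C1∋P]  r_C1² − 9 = 0  ⇒  r_C1 = 3 (r>0 drops 1)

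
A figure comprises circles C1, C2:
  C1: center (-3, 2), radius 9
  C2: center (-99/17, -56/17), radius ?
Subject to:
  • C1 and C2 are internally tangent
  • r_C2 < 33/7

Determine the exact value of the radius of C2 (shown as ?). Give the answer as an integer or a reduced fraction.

1. [int C1,C2]  r_C2² − 18r_C2 + 45 = 0  ⇒  r_C2 = 3 or 15
2. given r_C2 < 33/7: keep 3

3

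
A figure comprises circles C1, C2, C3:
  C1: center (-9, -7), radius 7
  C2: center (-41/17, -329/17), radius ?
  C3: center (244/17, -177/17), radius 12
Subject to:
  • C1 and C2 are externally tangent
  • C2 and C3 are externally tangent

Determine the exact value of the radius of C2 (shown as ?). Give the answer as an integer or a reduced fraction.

1. [ext C1·C2]  r_C2² + 14r_C2 − 147 = 0  ⇒  r_C2 = 7 (r>0 drops 1)
2. [ext C2·C3]  r_C2² + 24r_C2 − 217 = 0  ⇒  r_C2 = 7 (r>0 drops 1)

7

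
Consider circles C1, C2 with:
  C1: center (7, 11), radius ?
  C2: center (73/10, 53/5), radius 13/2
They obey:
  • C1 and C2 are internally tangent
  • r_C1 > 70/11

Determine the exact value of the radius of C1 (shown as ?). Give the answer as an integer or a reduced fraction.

7

1. [int C1,C2]  r_C1² − 13r_C1 + 42 = 0  ⇒  r_C1 = 6 or 7
2. given r_C1 > 70/11: keep 7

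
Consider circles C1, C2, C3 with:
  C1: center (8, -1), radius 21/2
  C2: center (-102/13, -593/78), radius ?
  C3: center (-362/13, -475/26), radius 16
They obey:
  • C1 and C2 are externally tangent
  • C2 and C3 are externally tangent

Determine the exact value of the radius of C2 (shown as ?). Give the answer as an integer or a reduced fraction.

1. [ext C1·C2]  r_C2² + 21r_C2 − 1660/9 = 0  ⇒  r_C2 = 20/3 (r>0 drops 1)
2. [ext C2·C3]  r_C2² + 32r_C2 − 2320/9 = 0  ⇒  r_C2 = 20/3 (r>0 drops 1)

20/3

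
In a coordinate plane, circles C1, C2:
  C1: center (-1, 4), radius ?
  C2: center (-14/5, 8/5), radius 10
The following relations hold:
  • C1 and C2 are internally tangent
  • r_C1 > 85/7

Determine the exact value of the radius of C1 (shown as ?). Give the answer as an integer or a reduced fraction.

1. [int C1,C2]  r_C1² − 20r_C1 + 91 = 0  ⇒  r_C1 = 7 or 13
2. given r_C1 > 85/7: keep 13

13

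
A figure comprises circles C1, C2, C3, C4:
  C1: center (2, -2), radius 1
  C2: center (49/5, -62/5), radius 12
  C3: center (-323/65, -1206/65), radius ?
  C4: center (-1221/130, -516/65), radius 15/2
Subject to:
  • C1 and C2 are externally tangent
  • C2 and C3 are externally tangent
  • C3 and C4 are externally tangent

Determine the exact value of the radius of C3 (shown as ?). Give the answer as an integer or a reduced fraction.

4

1. [ext C2·C3]  r_C3² + 24r_C3 − 112 = 0  ⇒  r_C3 = 4 (r>0 drops 1)
2. [ext C3·C4]  r_C3² + 15r_C3 − 76 = 0  ⇒  r_C3 = 4 (r>0 drops 1)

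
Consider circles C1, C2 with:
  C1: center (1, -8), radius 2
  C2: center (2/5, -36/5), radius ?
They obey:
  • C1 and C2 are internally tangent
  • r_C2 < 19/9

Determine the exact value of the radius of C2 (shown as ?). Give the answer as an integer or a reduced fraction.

1

1. [int C1,C2]  r_C2² − 4r_C2 + 3 = 0  ⇒  r_C2 = 1 or 3
2. given r_C2 < 19/9: keep 1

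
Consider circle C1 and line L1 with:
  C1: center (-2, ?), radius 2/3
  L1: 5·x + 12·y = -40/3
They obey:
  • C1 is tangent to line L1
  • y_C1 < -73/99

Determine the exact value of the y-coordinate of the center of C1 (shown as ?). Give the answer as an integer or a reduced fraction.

1. [C1‖L1]  y_C1² + (5/9)y_C1 − 4/9 = 0  ⇒  y_C1 = -1 or 4/9
2. given y_C1 < -73/99: keep -1

-1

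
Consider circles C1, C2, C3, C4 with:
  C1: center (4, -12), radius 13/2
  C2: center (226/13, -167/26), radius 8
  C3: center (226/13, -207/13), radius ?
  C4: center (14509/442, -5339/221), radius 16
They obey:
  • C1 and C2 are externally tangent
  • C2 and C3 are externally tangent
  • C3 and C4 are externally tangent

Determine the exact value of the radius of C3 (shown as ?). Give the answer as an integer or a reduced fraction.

3/2

1. [ext C2·C3]  r_C3² + 16r_C3 − 105/4 = 0  ⇒  r_C3 = 3/2 (r>0 drops 1)
2. [ext C3·C4]  r_C3² + 32r_C3 − 201/4 = 0  ⇒  r_C3 = 3/2 (r>0 drops 1)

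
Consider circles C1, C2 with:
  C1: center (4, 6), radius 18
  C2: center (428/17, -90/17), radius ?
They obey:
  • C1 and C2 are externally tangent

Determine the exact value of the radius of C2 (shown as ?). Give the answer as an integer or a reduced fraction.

1. [ext C1·C2]  r_C2² + 36r_C2 − 252 = 0  ⇒  r_C2 = 6 (r>0 drops 1)

6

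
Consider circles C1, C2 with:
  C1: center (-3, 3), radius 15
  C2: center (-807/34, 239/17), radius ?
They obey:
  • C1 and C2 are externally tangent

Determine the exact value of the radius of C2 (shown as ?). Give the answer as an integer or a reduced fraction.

17/2

1. [ext C1·C2]  r_C2² + 30r_C2 − 1309/4 = 0  ⇒  r_C2 = 17/2 (r>0 drops 1)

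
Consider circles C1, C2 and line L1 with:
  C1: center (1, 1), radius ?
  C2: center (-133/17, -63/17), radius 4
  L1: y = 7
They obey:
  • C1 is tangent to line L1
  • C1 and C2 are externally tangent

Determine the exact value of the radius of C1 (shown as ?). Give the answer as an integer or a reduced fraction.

1. [C1‖L1]  r_C1² − 36 = 0  ⇒  r_C1 = 6 (r>0 drops 1)
2. [ext C1·C2]  r_C1² + 8r_C1 − 84 = 0  ⇒  r_C1 = 6 (r>0 drops 1)

6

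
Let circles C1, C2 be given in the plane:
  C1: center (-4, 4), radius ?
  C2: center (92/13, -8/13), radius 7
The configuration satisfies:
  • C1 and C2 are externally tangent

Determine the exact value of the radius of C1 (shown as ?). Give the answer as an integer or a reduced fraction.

5

1. [ext C1·C2]  r_C1² + 14r_C1 − 95 = 0  ⇒  r_C1 = 5 (r>0 drops 1)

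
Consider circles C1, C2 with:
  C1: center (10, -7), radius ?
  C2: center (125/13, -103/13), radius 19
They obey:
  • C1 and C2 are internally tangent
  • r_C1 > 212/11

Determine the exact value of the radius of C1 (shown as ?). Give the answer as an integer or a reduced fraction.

1. [int C1,C2]  r_C1² − 38r_C1 + 360 = 0  ⇒  r_C1 = 18 or 20
2. given r_C1 > 212/11: keep 20

20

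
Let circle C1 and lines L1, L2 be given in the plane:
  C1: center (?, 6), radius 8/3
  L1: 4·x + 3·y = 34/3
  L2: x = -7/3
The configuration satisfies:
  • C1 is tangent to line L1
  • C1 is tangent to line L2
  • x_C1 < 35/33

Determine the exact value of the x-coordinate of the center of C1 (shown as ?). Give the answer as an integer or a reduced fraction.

1. [C1‖L1]  x_C1² + (10/3)x_C1 − 25/3 = 0  ⇒  x_C1 = -5 or 5/3
2. [C1‖L2]  x_C1² + (14/3)x_C1 − 5/3 = 0  ⇒  x_C1 = -5 or 1/3

-5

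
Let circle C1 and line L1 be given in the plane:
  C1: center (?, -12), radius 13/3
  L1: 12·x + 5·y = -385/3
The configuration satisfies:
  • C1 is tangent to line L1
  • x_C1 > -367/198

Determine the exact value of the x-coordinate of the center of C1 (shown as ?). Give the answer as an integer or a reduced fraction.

-1

1. [C1‖L1]  x_C1² + (205/18)x_C1 + 187/18 = 0  ⇒  x_C1 = -187/18 or -1
2. given x_C1 > -367/198: keep -1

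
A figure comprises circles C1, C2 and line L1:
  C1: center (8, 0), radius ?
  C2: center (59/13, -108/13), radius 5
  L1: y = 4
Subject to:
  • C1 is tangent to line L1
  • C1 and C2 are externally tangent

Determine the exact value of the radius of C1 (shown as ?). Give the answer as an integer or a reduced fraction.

1. [C1‖L1]  r_C1² − 16 = 0  ⇒  r_C1 = 4 (r>0 drops 1)
2. [ext C1·C2]  r_C1² + 10r_C1 − 56 = 0  ⇒  r_C1 = 4 (r>0 drops 1)

4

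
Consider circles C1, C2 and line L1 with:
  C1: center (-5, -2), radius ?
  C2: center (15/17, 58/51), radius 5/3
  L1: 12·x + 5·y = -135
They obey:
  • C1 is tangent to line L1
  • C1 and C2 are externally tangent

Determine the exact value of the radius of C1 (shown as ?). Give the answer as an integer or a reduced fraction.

5

1. [C1‖L1]  r_C1² − 25 = 0  ⇒  r_C1 = 5 (r>0 drops 1)
2. [ext C1·C2]  r_C1² + (10/3)r_C1 − 125/3 = 0  ⇒  r_C1 = 5 (r>0 drops 1)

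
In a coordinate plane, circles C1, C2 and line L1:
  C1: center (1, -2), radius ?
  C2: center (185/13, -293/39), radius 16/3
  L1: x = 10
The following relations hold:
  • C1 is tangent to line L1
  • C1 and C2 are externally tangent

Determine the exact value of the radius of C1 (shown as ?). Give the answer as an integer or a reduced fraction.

1. [C1‖L1]  r_C1² − 81 = 0  ⇒  r_C1 = 9 (r>0 drops 1)
2. [ext C1·C2]  r_C1² + (32/3)r_C1 − 177 = 0  ⇒  r_C1 = 9 (r>0 drops 1)

9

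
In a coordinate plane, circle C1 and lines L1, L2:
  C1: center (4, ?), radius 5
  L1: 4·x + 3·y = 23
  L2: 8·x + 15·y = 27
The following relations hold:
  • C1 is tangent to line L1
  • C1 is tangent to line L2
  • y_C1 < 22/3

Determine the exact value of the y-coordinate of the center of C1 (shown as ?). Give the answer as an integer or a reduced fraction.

-6

1. [C1‖L1]  y_C1² − (14/3)y_C1 − 64 = 0  ⇒  y_C1 = -6 or 32/3
2. [C1‖L2]  y_C1² + (2/3)y_C1 − 32 = 0  ⇒  y_C1 = -6 or 16/3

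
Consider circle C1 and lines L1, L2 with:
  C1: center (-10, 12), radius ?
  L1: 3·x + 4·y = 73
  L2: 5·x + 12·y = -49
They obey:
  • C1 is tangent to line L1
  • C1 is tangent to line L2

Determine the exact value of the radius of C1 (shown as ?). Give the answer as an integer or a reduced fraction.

1. [C1‖L1]  r_C1² − 121 = 0  ⇒  r_C1 = 11 (r>0 drops 1)
2. [C1‖L2]  r_C1² − 121 = 0  ⇒  r_C1 = 11 (r>0 drops 1)

11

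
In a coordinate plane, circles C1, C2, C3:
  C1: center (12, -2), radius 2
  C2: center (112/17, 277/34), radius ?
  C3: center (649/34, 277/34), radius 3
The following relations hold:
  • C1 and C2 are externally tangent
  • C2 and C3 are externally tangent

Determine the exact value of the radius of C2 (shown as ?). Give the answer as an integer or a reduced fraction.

1. [ext C1·C2]  r_C2² + 4r_C2 − 513/4 = 0  ⇒  r_C2 = 19/2 (r>0 drops 1)
2. [ext C2·C3]  r_C2² + 6r_C2 − 589/4 = 0  ⇒  r_C2 = 19/2 (r>0 drops 1)

19/2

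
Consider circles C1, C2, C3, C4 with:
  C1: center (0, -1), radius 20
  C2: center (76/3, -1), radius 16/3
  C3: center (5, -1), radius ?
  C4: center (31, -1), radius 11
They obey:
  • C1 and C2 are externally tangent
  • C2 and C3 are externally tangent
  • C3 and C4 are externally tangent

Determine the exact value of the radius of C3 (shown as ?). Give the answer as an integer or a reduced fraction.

15

1. [ext C2·C3]  r_C3² + (32/3)r_C3 − 385 = 0  ⇒  r_C3 = 15 (r>0 drops 1)
2. [ext C3·C4]  r_C3² + 22r_C3 − 555 = 0  ⇒  r_C3 = 15 (r>0 drops 1)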